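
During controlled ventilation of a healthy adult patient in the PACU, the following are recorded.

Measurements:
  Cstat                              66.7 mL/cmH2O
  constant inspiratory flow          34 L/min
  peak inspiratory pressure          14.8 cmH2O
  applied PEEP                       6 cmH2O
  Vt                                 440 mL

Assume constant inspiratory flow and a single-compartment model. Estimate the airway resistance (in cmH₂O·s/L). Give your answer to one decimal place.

Flow: 34 L/min ÷ 60 = 0.5667 L/s.
Equation of motion (constant flow): PIP = Vt/C + R·V̇ + PEEP.
R·V̇ = PIP − Vt/C − PEEP = 14.8 − 440/66.7 − 6 = 14.8 − 6.597 − 6 = 2.203 cmH2O.
R = 2.203 / 0.5667 = 3.887 cmH2O·s/L.

3.9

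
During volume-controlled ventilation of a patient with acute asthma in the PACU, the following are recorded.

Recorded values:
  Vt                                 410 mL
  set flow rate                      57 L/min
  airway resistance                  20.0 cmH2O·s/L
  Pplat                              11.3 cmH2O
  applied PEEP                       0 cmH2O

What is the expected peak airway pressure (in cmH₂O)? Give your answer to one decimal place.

30.3

Flow: 57 L/min ÷ 60 = 0.95 L/s.
PIP = Pplat + Raw × flow = 11.3 + 20.0 × 0.95 = 11.3 + 19.0 = 30.3 cmH2O.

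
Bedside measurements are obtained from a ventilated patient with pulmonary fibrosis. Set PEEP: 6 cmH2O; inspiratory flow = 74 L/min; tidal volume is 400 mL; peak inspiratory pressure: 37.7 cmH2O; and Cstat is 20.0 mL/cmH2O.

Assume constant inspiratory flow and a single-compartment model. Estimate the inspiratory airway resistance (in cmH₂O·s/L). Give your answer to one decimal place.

Flow: 74 L/min ÷ 60 = 1.2333 L/s.
Equation of motion (constant flow): PIP = Vt/C + R·V̇ + PEEP.
R·V̇ = PIP − Vt/C − PEEP = 37.7 − 400/20.0 − 6 = 37.7 − 20.0 − 6 = 11.7 cmH2O.
R = 11.7 / 1.2333 = 9.487 cmH2O·s/L.

9.5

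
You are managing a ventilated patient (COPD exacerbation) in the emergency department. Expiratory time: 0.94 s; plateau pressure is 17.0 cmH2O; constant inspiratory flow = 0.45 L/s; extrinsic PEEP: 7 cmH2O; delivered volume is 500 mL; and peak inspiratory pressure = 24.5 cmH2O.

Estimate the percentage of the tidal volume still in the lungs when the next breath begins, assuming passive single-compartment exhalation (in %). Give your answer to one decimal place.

R = (PIP − Pplat)/V̇ = (24.5 − 17.0) / 0.45 = 7.5/0.45 = 16.667 cmH2O·s/L.
C = Vt/(Pplat − PEEP) = 500.0 / (17.0 − 7) = 500.0/10.0 = 50.0 mL/cmH2O.
τ = R × C = 16.667 × 0.05 L/cmH2O = 0.8334 s.
Fraction remaining at end-expiration = e^(−Te/τ) = e^(−0.94/0.8334) = 0.3237 → 32.37%.

32.4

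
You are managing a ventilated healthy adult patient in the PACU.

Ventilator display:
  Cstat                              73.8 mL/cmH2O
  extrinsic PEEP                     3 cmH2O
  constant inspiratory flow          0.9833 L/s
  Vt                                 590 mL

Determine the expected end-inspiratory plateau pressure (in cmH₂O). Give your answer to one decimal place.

Pplat = PEEP + Vt / Cstat = 3 + 590 / 73.8 = 3 + 7.995 = 10.995 cmH2O.

11.0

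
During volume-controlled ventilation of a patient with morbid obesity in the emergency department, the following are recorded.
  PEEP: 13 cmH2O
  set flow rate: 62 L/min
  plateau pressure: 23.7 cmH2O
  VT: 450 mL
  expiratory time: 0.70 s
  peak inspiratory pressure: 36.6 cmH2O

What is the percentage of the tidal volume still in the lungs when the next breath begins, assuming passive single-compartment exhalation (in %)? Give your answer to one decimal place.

26.4

Flow: 62 L/min ÷ 60 = 1.0333 L/s.
R = (PIP − Pplat)/V̇ = (36.6 − 23.7) / 1.0333 = 12.9/1.0333 = 12.484 cmH2O·s/L.
C = Vt/(Pplat − PEEP) = 450.0 / (23.7 − 13) = 450.0/10.7 = 42.056 mL/cmH2O.
τ = R × C = 12.484 × 0.04206 L/cmH2O = 0.5251 s.
Fraction remaining at end-expiration = e^(−Te/τ) = e^(−0.70/0.5251) = 0.2637 → 26.37%.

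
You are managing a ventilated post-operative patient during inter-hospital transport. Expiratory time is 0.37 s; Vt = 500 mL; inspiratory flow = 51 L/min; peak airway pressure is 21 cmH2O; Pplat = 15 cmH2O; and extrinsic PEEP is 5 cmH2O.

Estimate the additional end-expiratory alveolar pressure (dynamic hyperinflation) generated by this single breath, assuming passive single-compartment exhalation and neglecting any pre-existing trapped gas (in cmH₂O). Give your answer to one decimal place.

3.5

Flow: 51 L/min ÷ 60 = 0.85 L/s.
R = (PIP − Pplat)/V̇ = (21 − 15) / 0.85 = 6.0/0.85 = 7.059 cmH2O·s/L.
C = Vt/(Pplat − PEEP) = 500.0 / (15 − 5) = 500.0/10.0 = 50.0 mL/cmH2O.
τ = R × C = 7.059 × 0.05 L/cmH2O = 0.353 s.
Fraction remaining = e^(−Te/τ) = e^(−0.37/0.353) = 0.3506; trapped volume = 500.0 × 0.3506 = 175.3 mL.
Additional alveolar pressure from trapping ≈ V_trapped / C = 175.3 / 50.0 = 3.506 cmH2O.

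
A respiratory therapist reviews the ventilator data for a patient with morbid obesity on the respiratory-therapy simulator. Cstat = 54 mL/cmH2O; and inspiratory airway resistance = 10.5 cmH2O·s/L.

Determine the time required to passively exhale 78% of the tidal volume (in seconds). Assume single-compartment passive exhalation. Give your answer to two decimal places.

0.86

τ = R × C = 10.5 × 54 mL/cmH2O = 10.5 × 0.054 L/cmH2O = 0.567 s.
Exhaled fraction f = 1 − e^(−t/τ) → t = −τ·ln(1 − f) = −0.567·ln(0.22) = 0.8585 s.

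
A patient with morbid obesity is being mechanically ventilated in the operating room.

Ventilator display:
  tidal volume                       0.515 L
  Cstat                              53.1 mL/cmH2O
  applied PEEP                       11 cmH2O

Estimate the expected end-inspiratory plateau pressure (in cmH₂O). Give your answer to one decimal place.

Pplat = PEEP + Vt / Cstat = 11 + 515 / 53.1 = 11 + 9.699 = 20.699 cmH2O.

20.7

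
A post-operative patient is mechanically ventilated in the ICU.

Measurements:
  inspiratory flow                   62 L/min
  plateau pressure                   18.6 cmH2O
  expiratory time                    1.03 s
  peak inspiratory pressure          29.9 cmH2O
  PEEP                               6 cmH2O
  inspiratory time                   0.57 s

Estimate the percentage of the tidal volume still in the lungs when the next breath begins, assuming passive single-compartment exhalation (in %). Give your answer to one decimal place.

13.3

Flow: 62 L/min ÷ 60 = 1.0333 L/s.
Vt = flow × Ti = 1.0333 L/s × 0.57 s × 1000 mL/L = 588.98 mL.
R = (PIP − Pplat)/V̇ = (29.9 − 18.6) / 1.0333 = 11.3/1.0333 = 10.936 cmH2O·s/L.
C = Vt/(Pplat − PEEP) = 588.98 / (18.6 − 6) = 588.98/12.6 = 46.744 mL/cmH2O.
τ = R × C = 10.936 × 0.04674 L/cmH2O = 0.5111 s.
Fraction remaining at end-expiration = e^(−Te/τ) = e^(−1.03/0.5111) = 0.1333 → 13.33%.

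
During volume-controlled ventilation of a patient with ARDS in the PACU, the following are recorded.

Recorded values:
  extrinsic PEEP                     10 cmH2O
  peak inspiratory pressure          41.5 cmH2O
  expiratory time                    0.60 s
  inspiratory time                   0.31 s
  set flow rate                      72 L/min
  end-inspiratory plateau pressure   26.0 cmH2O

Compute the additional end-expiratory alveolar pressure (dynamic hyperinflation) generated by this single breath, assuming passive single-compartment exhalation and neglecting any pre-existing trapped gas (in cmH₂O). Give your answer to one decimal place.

Flow: 72 L/min ÷ 60 = 1.2 L/s.
Vt = flow × Ti = 1.2 L/s × 0.31 s × 1000 mL/L = 372.0 mL.
R = (PIP − Pplat)/V̇ = (41.5 − 26.0) / 1.2 = 15.5/1.2 = 12.917 cmH2O·s/L.
C = Vt/(Pplat − PEEP) = 372.0 / (26.0 − 10) = 372.0/16.0 = 23.25 mL/cmH2O.
τ = R × C = 12.917 × 0.02325 L/cmH2O = 0.3003 s.
Fraction remaining = e^(−Te/τ) = e^(−0.60/0.3003) = 0.1356; trapped volume = 372.0 × 0.1356 = 50.443 mL.
Additional alveolar pressure from trapping ≈ V_trapped / C = 50.443 / 23.25 = 2.17 cmH2O.

2.2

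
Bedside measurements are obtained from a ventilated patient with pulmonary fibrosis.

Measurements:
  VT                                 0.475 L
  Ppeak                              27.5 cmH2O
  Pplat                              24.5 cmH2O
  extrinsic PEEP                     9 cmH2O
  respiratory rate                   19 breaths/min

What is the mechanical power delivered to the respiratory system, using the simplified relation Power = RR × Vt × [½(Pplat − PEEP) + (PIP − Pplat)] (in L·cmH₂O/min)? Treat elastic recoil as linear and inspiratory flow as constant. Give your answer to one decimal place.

97.0

Per-breath work = Vt × [½(Pplat−PEEP) + (PIP−Pplat)] = 0.475 × [0.5×15.5 + 3.0] = 0.475 × 10.75 = 5.106 L·cmH2O.
Power = 19 × 5.106 = 97.014 L·cmH2O/min.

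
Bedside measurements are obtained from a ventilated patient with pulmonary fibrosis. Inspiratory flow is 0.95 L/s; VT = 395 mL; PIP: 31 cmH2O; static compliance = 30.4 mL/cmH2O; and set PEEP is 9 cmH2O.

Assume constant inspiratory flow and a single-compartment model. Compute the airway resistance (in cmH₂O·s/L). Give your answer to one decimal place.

9.5

Equation of motion (constant flow): PIP = Vt/C + R·V̇ + PEEP.
R·V̇ = PIP − Vt/C − PEEP = 31 − 395/30.4 − 9 = 31 − 12.993 − 9 = 9.007 cmH2O.
R = 9.007 / 0.95 = 9.481 cmH2O·s/L.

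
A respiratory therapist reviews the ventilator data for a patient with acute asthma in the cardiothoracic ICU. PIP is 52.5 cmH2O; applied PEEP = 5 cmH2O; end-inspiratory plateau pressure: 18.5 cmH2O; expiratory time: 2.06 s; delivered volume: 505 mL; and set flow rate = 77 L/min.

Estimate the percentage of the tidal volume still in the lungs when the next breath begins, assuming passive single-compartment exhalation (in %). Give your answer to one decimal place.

Flow: 77 L/min ÷ 60 = 1.2833 L/s.
R = (PIP − Pplat)/V̇ = (52.5 − 18.5) / 1.2833 = 34.0/1.2833 = 26.494 cmH2O·s/L.
C = Vt/(Pplat − PEEP) = 505.0 / (18.5 − 5) = 505.0/13.5 = 37.407 mL/cmH2O.
τ = R × C = 26.494 × 0.03741 L/cmH2O = 0.9911 s.
Fraction remaining at end-expiration = e^(−Te/τ) = e^(−2.06/0.9911) = 0.1251 → 12.51%.

12.5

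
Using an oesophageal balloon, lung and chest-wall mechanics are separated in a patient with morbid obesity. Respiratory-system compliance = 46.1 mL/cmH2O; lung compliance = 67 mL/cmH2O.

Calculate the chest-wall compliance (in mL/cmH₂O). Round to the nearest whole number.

1/Ccw = 1/Crs − 1/CL.
1/Ccw = 1/46.1 − 1/67 = 0.006767.
Ccw = 147.78 mL/cmH2O.

148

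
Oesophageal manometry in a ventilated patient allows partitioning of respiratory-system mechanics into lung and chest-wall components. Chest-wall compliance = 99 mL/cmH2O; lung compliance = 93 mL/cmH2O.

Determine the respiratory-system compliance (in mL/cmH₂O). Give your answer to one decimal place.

Lung and chest wall are elastances in series: 1/Crs = 1/CL + 1/Ccw.
1/Crs = 1/93 + 1/99 = 0.02085.
Crs = 47.962 mL/cmH2O.

48.0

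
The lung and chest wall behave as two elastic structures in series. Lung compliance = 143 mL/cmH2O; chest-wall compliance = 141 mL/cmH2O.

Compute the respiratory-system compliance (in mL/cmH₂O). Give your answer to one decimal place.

Lung and chest wall are elastances in series: 1/Crs = 1/CL + 1/Ccw.
1/Crs = 1/143 + 1/141 = 0.01409.
Crs = 70.972 mL/cmH2O.

71.0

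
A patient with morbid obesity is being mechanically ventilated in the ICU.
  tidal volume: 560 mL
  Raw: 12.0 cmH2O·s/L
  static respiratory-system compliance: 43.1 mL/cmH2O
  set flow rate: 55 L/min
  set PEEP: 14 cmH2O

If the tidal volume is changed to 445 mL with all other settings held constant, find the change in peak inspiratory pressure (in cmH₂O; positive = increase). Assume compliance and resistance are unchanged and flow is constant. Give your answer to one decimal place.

PIP = Vt/C + R·V̇ + PEEP (constant-flow equation of motion).
Only the elastic term changes: ΔPIP = ΔVt / C = (445 − 560) / 43.1 = -2.668 cmH2O.

-2.7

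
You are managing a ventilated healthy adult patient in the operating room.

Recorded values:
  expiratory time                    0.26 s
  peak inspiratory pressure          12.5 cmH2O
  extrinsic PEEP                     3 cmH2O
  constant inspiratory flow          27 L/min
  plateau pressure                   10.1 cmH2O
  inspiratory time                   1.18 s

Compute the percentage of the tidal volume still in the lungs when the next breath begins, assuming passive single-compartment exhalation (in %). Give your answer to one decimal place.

Flow: 27 L/min ÷ 60 = 0.45 L/s.
Vt = flow × Ti = 0.45 L/s × 1.18 s × 1000 mL/L = 531.0 mL.
R = (PIP − Pplat)/V̇ = (12.5 − 10.1) / 0.45 = 2.4/0.45 = 5.333 cmH2O·s/L.
C = Vt/(Pplat − PEEP) = 531.0 / (10.1 − 3) = 531.0/7.1 = 74.789 mL/cmH2O.
τ = R × C = 5.333 × 0.07479 L/cmH2O = 0.3989 s.
Fraction remaining at end-expiration = e^(−Te/τ) = e^(−0.26/0.3989) = 0.5211 → 52.11%.

52.1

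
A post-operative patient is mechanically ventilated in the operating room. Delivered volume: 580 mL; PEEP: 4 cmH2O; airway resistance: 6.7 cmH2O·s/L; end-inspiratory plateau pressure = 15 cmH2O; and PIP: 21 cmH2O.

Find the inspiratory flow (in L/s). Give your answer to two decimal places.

0.90

flow = (PIP − Pplat) / Raw = 6.0 / 6.7 = 0.8955 L/s.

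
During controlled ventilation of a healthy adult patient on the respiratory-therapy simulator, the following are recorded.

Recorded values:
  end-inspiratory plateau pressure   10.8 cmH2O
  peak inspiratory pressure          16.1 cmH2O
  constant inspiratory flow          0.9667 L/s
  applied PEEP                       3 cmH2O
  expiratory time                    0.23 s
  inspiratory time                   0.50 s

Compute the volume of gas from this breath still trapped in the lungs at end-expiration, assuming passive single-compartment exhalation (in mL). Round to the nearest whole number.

Vt = flow × Ti = 0.9667 L/s × 0.50 s × 1000 mL/L = 483.35 mL.
R = (PIP − Pplat)/V̇ = (16.1 − 10.8) / 0.9667 = 5.3/0.9667 = 5.483 cmH2O·s/L.
C = Vt/(Pplat − PEEP) = 483.35 / (10.8 − 3) = 483.35/7.8 = 61.968 mL/cmH2O.
τ = R × C = 5.483 × 0.06197 L/cmH2O = 0.3398 s.
Fraction remaining = e^(−Te/τ) = e^(−0.23/0.3398) = 0.5082.
Trapped volume = 483.35 × 0.5082 = 245.64 mL.

246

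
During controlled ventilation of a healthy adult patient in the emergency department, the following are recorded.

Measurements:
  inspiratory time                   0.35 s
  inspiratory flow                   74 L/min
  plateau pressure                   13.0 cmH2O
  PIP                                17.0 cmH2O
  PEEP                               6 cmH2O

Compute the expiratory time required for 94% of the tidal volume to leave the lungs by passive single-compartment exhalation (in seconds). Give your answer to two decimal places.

Flow: 74 L/min ÷ 60 = 1.2333 L/s.
Vt = flow × Ti = 1.2333 L/s × 0.35 s × 1000 mL/L = 431.66 mL.
R = (PIP − Pplat)/V̇ = (17.0 − 13.0) / 1.2333 = 4.0/1.2333 = 3.243 cmH2O·s/L.
C = Vt/(Pplat − PEEP) = 431.66 / (13.0 − 6) = 431.66/7.0 = 61.666 mL/cmH2O.
τ = R × C = 3.243 × 0.06167 L/cmH2O = 0.2 s.
t = −τ·ln(1 − 0.94) = −0.2·ln(0.06) = 0.5627 s.

0.56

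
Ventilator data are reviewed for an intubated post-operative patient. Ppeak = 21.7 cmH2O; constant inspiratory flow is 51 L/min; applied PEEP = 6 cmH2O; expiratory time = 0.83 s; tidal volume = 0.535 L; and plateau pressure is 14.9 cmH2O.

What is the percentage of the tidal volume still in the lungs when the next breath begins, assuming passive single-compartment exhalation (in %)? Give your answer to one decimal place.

Flow: 51 L/min ÷ 60 = 0.85 L/s.
R = (PIP − Pplat)/V̇ = (21.7 − 14.9) / 0.85 = 6.8/0.85 = 8.0 cmH2O·s/L.
C = Vt/(Pplat − PEEP) = 535.0 / (14.9 − 6) = 535.0/8.9 = 60.112 mL/cmH2O.
τ = R × C = 8.0 × 0.06011 L/cmH2O = 0.4809 s.
Fraction remaining at end-expiration = e^(−Te/τ) = e^(−0.83/0.4809) = 0.178 → 17.8%.

17.8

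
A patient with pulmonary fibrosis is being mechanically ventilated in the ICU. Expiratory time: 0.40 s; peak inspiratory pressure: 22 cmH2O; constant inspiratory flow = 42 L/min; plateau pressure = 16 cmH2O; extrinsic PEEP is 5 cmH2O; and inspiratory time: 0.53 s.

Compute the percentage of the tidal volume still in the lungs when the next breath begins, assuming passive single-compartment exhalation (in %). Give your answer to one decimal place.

25.1

Flow: 42 L/min ÷ 60 = 0.7 L/s.
Vt = flow × Ti = 0.7 L/s × 0.53 s × 1000 mL/L = 371.0 mL.
R = (PIP − Pplat)/V̇ = (22 − 16) / 0.7 = 6.0/0.7 = 8.571 cmH2O·s/L.
C = Vt/(Pplat − PEEP) = 371.0 / (16 − 5) = 371.0/11.0 = 33.727 mL/cmH2O.
τ = R × C = 8.571 × 0.03373 L/cmH2O = 0.2891 s.
Fraction remaining at end-expiration = e^(−Te/τ) = e^(−0.40/0.2891) = 0.2507 → 25.07%.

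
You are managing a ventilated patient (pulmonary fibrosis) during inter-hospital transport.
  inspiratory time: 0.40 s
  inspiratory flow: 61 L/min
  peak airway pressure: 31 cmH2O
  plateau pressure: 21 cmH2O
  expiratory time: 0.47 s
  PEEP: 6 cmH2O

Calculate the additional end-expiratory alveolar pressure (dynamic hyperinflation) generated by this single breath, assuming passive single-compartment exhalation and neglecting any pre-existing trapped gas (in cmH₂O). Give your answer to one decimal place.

Flow: 61 L/min ÷ 60 = 1.0167 L/s.
Vt = flow × Ti = 1.0167 L/s × 0.40 s × 1000 mL/L = 406.68 mL.
R = (PIP − Pplat)/V̇ = (31 − 21) / 1.0167 = 10.0/1.0167 = 9.836 cmH2O·s/L.
C = Vt/(Pplat − PEEP) = 406.68 / (21 − 6) = 406.68/15.0 = 27.112 mL/cmH2O.
τ = R × C = 9.836 × 0.02711 L/cmH2O = 0.2667 s.
Fraction remaining = e^(−Te/τ) = e^(−0.47/0.2667) = 0.1717; trapped volume = 406.68 × 0.1717 = 69.827 mL.
Additional alveolar pressure from trapping ≈ V_trapped / C = 69.827 / 27.112 = 2.576 cmH2O.

2.6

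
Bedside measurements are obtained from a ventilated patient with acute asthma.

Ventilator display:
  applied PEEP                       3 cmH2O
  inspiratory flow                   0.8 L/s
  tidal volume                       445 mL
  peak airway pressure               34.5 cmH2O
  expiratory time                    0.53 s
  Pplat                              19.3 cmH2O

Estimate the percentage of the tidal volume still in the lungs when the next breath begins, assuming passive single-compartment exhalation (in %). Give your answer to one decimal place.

R = (PIP − Pplat)/V̇ = (34.5 − 19.3) / 0.8 = 15.2/0.8 = 19.0 cmH2O·s/L.
C = Vt/(Pplat − PEEP) = 445.0 / (19.3 − 3) = 445.0/16.3 = 27.301 mL/cmH2O.
τ = R × C = 19.0 × 0.0273 L/cmH2O = 0.5187 s.
Fraction remaining at end-expiration = e^(−Te/τ) = e^(−0.53/0.5187) = 0.36 → 36.0%.

36.0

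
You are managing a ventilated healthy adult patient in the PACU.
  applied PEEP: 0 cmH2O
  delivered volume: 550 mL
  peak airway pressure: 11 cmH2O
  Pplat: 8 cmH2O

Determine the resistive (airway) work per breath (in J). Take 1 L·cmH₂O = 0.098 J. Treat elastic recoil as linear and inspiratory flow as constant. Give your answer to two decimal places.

With constant inspiratory flow the resistive pressure is constant at PIP − Pplat = 11 − 8 = 3.0 cmH2O, so resistive work = 3.0 × 0.550 = 1.65 L·cmH2O.
× 0.098 J/(L·cmH2O) → 0.1617 J.

0.16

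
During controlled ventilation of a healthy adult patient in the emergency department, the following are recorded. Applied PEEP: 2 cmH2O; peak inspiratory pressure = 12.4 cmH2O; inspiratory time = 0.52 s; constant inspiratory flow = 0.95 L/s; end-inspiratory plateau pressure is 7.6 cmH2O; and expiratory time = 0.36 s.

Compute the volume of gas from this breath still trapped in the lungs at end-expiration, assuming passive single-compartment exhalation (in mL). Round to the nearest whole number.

220

Vt = flow × Ti = 0.95 L/s × 0.52 s × 1000 mL/L = 494.0 mL.
R = (PIP − Pplat)/V̇ = (12.4 − 7.6) / 0.95 = 4.8/0.95 = 5.053 cmH2O·s/L.
C = Vt/(Pplat − PEEP) = 494.0 / (7.6 − 2) = 494.0/5.6 = 88.214 mL/cmH2O.
τ = R × C = 5.053 × 0.08821 L/cmH2O = 0.4457 s.
Fraction remaining = e^(−Te/τ) = e^(−0.36/0.4457) = 0.4459.
Trapped volume = 494.0 × 0.4459 = 220.27 mL.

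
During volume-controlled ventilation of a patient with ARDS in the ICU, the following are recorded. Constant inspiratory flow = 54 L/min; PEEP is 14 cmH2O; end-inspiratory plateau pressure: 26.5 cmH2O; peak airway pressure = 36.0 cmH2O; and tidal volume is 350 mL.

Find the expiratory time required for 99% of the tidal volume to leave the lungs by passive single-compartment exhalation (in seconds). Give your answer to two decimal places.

Flow: 54 L/min ÷ 60 = 0.9 L/s.
R = (PIP − Pplat)/V̇ = (36.0 − 26.5) / 0.9 = 9.5/0.9 = 10.556 cmH2O·s/L.
C = Vt/(Pplat − PEEP) = 350.0 / (26.5 − 14) = 350.0/12.5 = 28.0 mL/cmH2O.
τ = R × C = 10.556 × 0.028 L/cmH2O = 0.2956 s.
t = −τ·ln(1 − 0.99) = −0.2956·ln(0.01) = 1.361 s.

1.36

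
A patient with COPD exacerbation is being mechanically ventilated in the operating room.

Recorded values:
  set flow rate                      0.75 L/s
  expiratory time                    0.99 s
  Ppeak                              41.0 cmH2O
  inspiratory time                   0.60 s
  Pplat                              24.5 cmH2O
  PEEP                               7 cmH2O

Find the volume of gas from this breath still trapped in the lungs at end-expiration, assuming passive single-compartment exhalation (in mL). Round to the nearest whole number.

78

Vt = flow × Ti = 0.75 L/s × 0.60 s × 1000 mL/L = 450.0 mL.
R = (PIP − Pplat)/V̇ = (41.0 − 24.5) / 0.75 = 16.5/0.75 = 22.0 cmH2O·s/L.
C = Vt/(Pplat − PEEP) = 450.0 / (24.5 − 7) = 450.0/17.5 = 25.714 mL/cmH2O.
τ = R × C = 22.0 × 0.02571 L/cmH2O = 0.5656 s.
Fraction remaining = e^(−Te/τ) = e^(−0.99/0.5656) = 0.1737.
Trapped volume = 450.0 × 0.1737 = 78.165 mL.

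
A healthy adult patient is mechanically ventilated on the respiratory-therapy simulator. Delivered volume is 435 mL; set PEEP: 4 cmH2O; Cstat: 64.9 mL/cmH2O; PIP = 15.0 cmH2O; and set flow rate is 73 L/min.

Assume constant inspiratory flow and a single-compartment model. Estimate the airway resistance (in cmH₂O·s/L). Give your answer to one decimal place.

Flow: 73 L/min ÷ 60 = 1.2167 L/s.
Equation of motion (constant flow): PIP = Vt/C + R·V̇ + PEEP.
R·V̇ = PIP − Vt/C − PEEP = 15.0 − 435/64.9 − 4 = 15.0 − 6.703 − 4 = 4.297 cmH2O.
R = 4.297 / 1.2167 = 3.532 cmH2O·s/L.

3.5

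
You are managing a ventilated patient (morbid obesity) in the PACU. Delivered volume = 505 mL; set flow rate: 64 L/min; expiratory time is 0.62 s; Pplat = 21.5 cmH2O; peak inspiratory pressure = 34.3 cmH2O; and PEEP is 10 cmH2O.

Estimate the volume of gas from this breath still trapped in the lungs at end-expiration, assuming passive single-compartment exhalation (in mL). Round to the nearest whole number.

156

Flow: 64 L/min ÷ 60 = 1.0667 L/s.
R = (PIP − Pplat)/V̇ = (34.3 − 21.5) / 1.0667 = 12.8/1.0667 = 12.0 cmH2O·s/L.
C = Vt/(Pplat − PEEP) = 505.0 / (21.5 − 10) = 505.0/11.5 = 43.913 mL/cmH2O.
τ = R × C = 12.0 × 0.04391 L/cmH2O = 0.5269 s.
Fraction remaining = e^(−Te/τ) = e^(−0.62/0.5269) = 0.3083.
Trapped volume = 505.0 × 0.3083 = 155.69 mL.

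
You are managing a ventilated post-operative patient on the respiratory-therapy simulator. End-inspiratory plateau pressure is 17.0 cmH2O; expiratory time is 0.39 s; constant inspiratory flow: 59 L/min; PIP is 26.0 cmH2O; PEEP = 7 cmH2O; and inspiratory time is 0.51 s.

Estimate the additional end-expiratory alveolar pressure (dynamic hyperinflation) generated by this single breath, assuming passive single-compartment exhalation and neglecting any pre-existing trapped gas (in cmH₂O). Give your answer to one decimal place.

4.3

Flow: 59 L/min ÷ 60 = 0.9833 L/s.
Vt = flow × Ti = 0.9833 L/s × 0.51 s × 1000 mL/L = 501.48 mL.
R = (PIP − Pplat)/V̇ = (26.0 − 17.0) / 0.9833 = 9.0/0.9833 = 9.153 cmH2O·s/L.
C = Vt/(Pplat − PEEP) = 501.48 / (17.0 − 7) = 501.48/10.0 = 50.148 mL/cmH2O.
τ = R × C = 9.153 × 0.05015 L/cmH2O = 0.459 s.
Fraction remaining = e^(−Te/τ) = e^(−0.39/0.459) = 0.4276; trapped volume = 501.48 × 0.4276 = 214.43 mL.
Additional alveolar pressure from trapping ≈ V_trapped / C = 214.43 / 50.148 = 4.276 cmH2O.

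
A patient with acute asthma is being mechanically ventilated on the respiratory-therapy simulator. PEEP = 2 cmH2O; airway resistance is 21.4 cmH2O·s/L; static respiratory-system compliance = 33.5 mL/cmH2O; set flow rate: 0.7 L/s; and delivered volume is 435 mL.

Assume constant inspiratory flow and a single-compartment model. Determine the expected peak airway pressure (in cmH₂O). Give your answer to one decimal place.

Equation of motion (constant flow): PIP = Vt/C + R·V̇ + PEEP.
PIP = 435/33.5 + 21.4×0.7 + 2 = 12.985 + 14.98 + 2 = 29.965 cmH2O.

30.0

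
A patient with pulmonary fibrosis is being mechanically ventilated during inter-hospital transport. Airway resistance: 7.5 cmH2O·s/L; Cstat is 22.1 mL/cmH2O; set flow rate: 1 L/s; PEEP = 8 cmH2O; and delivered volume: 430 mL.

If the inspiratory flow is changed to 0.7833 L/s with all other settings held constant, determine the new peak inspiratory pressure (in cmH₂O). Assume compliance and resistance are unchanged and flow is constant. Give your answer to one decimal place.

PIP = Vt/C + R·V̇ + PEEP (constant-flow equation of motion).
Only the resistive term changes: ΔPIP = R × ΔV̇ = 7.5 × (0.7833 − 1) = 7.5 × -0.2167 = -1.625 cmH2O.
Original PIP = 430/22.1 + 7.5×1 + 8 = 34.957 cmH2O; new PIP = 34.957 + (-1.625) = 33.332 cmH2O.

33.3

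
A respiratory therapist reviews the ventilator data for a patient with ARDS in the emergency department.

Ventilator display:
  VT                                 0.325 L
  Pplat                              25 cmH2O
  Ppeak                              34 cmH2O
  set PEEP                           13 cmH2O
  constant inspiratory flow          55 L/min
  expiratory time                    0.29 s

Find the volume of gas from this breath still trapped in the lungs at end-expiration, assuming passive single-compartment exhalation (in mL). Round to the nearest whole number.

109

Flow: 55 L/min ÷ 60 = 0.9167 L/s.
R = (PIP − Pplat)/V̇ = (34 − 25) / 0.9167 = 9.0/0.9167 = 9.818 cmH2O·s/L.
C = Vt/(Pplat − PEEP) = 325.0 / (25 − 13) = 325.0/12.0 = 27.083 mL/cmH2O.
τ = R × C = 9.818 × 0.02708 L/cmH2O = 0.2659 s.
Fraction remaining = e^(−Te/τ) = e^(−0.29/0.2659) = 0.336.
Trapped volume = 325.0 × 0.336 = 109.2 mL.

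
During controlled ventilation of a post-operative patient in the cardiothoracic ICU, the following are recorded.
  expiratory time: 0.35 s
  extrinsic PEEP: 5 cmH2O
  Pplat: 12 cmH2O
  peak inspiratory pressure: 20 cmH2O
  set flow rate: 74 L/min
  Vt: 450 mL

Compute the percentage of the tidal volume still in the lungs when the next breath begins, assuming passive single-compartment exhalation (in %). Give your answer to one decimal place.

Flow: 74 L/min ÷ 60 = 1.2333 L/s.
R = (PIP − Pplat)/V̇ = (20 − 12) / 1.2333 = 8.0/1.2333 = 6.487 cmH2O·s/L.
C = Vt/(Pplat − PEEP) = 450.0 / (12 − 5) = 450.0/7.0 = 64.286 mL/cmH2O.
τ = R × C = 6.487 × 0.06429 L/cmH2O = 0.417 s.
Fraction remaining at end-expiration = e^(−Te/τ) = e^(−0.35/0.417) = 0.432 → 43.2%.

43.2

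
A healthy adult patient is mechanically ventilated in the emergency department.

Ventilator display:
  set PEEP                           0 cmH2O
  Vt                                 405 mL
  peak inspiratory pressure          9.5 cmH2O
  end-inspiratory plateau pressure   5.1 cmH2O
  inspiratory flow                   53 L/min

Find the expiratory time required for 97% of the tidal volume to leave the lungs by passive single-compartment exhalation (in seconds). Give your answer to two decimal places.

Flow: 53 L/min ÷ 60 = 0.8833 L/s.
R = (PIP − Pplat)/V̇ = (9.5 − 5.1) / 0.8833 = 4.4/0.8833 = 4.981 cmH2O·s/L.
C = Vt/(Pplat − PEEP) = 405.0 / (5.1 − 0) = 405.0/5.1 = 79.412 mL/cmH2O.
τ = R × C = 4.981 × 0.07941 L/cmH2O = 0.3955 s.
t = −τ·ln(1 − 0.97) = −0.3955·ln(0.03) = 1.387 s.

1.39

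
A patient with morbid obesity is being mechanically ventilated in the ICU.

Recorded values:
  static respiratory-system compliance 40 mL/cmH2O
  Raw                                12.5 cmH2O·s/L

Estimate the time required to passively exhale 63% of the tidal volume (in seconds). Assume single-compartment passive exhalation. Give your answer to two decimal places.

0.50

τ = R × C = 12.5 × 40 mL/cmH2O = 12.5 × 0.040 L/cmH2O = 0.5 s.
Exhaled fraction f = 1 − e^(−t/τ) → t = −τ·ln(1 − f) = −0.5·ln(0.37) = 0.4971 s.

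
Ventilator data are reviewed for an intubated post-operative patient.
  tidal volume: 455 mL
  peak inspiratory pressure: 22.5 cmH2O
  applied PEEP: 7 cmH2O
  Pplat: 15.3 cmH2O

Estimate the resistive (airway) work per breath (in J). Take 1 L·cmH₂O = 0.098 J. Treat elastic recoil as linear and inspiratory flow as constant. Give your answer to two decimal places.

0.32

With constant inspiratory flow the resistive pressure is constant at PIP − Pplat = 22.5 − 15.3 = 7.2 cmH2O, so resistive work = 7.2 × 0.455 = 3.276 L·cmH2O.
× 0.098 J/(L·cmH2O) → 0.321 J.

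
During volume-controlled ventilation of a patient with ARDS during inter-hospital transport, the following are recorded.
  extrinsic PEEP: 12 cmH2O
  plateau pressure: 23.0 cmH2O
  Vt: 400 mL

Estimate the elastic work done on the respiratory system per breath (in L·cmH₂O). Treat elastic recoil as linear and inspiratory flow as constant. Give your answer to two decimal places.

2.20

Elastic work ≈ ½ × (Pplat − PEEP) × Vt = 0.5 × (23.0 − 12) × 0.400 L = 0.5 × 11.0 × 0.400 = 2.2 L·cmH2O.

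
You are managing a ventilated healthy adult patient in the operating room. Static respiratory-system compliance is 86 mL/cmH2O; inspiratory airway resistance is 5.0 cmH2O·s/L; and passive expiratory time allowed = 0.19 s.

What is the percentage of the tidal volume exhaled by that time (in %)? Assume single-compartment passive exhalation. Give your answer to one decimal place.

35.7

τ = R × C = 5.0 × 86 mL/cmH2O = 5.0 × 0.086 L/cmH2O = 0.43 s.
Passive exhalation: V(t)/V₀ = e^(−t/τ) = e^(−0.19/0.43) = 0.6428.
Fraction exhaled = 1 − 0.6428 = 0.3572 → 35.72%.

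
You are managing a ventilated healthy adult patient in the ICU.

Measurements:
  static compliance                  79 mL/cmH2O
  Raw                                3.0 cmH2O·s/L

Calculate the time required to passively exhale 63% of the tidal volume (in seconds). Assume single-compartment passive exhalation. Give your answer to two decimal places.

0.24

τ = R × C = 3.0 × 79 mL/cmH2O = 3.0 × 0.079 L/cmH2O = 0.237 s.
Exhaled fraction f = 1 − e^(−t/τ) → t = −τ·ln(1 − f) = −0.237·ln(0.37) = 0.2356 s.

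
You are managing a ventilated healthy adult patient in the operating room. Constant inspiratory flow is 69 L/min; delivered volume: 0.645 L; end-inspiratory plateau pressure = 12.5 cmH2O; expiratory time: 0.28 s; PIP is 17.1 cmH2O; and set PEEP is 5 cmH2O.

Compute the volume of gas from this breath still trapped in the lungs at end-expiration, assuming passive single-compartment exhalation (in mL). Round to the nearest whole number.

Flow: 69 L/min ÷ 60 = 1.15 L/s.
R = (PIP − Pplat)/V̇ = (17.1 − 12.5) / 1.15 = 4.6/1.15 = 4.0 cmH2O·s/L.
C = Vt/(Pplat − PEEP) = 645.0 / (12.5 − 5) = 645.0/7.5 = 86.0 mL/cmH2O.
τ = R × C = 4.0 × 0.086 L/cmH2O = 0.344 s.
Fraction remaining = e^(−Te/τ) = e^(−0.28/0.344) = 0.4431.
Trapped volume = 645.0 × 0.4431 = 285.8 mL.

286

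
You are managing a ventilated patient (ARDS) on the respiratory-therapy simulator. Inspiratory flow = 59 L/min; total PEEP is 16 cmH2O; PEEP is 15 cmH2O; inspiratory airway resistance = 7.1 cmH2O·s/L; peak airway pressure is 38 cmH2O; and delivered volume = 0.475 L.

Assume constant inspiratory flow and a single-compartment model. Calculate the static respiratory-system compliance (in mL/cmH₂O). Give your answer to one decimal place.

Flow: 59 L/min ÷ 60 = 0.9833 L/s.
Total PEEP = 16 cmH2O (set 15 + intrinsic 1); this is the baseline alveolar pressure.
Equation of motion (constant flow): PIP = Vt/C + R·V̇ + PEEP.
Vt/C = PIP − R·V̇ − PEEP = 38 − 7.1×0.9833 − 16 = 38 − 6.981 − 16 = 15.019 cmH2O.
C = Vt / 15.019 = 475 / 15.019 = 31.627 mL/cmH2O.

31.6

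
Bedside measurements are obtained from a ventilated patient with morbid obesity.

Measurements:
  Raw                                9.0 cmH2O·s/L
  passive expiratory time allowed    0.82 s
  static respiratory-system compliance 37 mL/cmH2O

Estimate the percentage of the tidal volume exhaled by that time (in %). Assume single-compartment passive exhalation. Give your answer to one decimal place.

τ = R × C = 9.0 × 37 mL/cmH2O = 9.0 × 0.037 L/cmH2O = 0.333 s.
Passive exhalation: V(t)/V₀ = e^(−t/τ) = e^(−0.82/0.333) = 0.08522.
Fraction exhaled = 1 − 0.08522 = 0.9148 → 91.48%.

91.5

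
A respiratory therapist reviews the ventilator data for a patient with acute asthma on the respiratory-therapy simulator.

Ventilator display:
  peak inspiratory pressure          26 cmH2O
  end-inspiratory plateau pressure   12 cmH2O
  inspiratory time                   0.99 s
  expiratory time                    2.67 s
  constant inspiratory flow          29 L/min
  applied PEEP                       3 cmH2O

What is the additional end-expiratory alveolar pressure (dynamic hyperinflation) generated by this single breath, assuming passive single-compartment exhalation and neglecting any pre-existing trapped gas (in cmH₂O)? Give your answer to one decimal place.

1.6

Flow: 29 L/min ÷ 60 = 0.4833 L/s.
Vt = flow × Ti = 0.4833 L/s × 0.99 s × 1000 mL/L = 478.47 mL.
R = (PIP − Pplat)/V̇ = (26 − 12) / 0.4833 = 14.0/0.4833 = 28.968 cmH2O·s/L.
C = Vt/(Pplat − PEEP) = 478.47 / (12 − 3) = 478.47/9.0 = 53.163 mL/cmH2O.
τ = R × C = 28.968 × 0.05316 L/cmH2O = 1.54 s.
Fraction remaining = e^(−Te/τ) = e^(−2.67/1.54) = 0.1766; trapped volume = 478.47 × 0.1766 = 84.498 mL.
Additional alveolar pressure from trapping ≈ V_trapped / C = 84.498 / 53.163 = 1.589 cmH2O.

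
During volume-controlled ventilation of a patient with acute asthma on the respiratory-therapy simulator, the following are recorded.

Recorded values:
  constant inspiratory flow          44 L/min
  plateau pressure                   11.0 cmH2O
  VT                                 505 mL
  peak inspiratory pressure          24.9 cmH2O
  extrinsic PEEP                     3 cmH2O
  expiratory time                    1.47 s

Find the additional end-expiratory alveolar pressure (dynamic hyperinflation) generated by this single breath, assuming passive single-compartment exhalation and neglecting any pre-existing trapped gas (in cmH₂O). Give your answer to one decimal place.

Flow: 44 L/min ÷ 60 = 0.7333 L/s.
R = (PIP − Pplat)/V̇ = (24.9 − 11.0) / 0.7333 = 13.9/0.7333 = 18.955 cmH2O·s/L.
C = Vt/(Pplat − PEEP) = 505.0 / (11.0 − 3) = 505.0/8.0 = 63.125 mL/cmH2O.
τ = R × C = 18.955 × 0.06313 L/cmH2O = 1.197 s.
Fraction remaining = e^(−Te/τ) = e^(−1.47/1.197) = 0.2929; trapped volume = 505.0 × 0.2929 = 147.91 mL.
Additional alveolar pressure from trapping ≈ V_trapped / C = 147.91 / 63.125 = 2.343 cmH2O.

2.3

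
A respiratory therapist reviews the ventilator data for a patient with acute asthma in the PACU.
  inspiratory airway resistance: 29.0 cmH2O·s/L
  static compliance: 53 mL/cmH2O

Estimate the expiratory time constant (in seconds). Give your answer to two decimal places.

τ = R × C = 29.0 × 53 mL/cmH2O = 29.0 × 0.053 L/cmH2O = 1.537 s.

1.54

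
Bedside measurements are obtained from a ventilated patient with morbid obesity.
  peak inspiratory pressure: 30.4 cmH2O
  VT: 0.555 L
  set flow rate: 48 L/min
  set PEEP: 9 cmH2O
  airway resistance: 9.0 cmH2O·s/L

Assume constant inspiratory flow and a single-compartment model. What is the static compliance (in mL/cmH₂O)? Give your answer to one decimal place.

39.1

Flow: 48 L/min ÷ 60 = 0.8 L/s.
Equation of motion (constant flow): PIP = Vt/C + R·V̇ + PEEP.
Vt/C = PIP − R·V̇ − PEEP = 30.4 − 9.0×0.8 − 9 = 30.4 − 7.2 − 9 = 14.2 cmH2O.
C = Vt / 14.2 = 555 / 14.2 = 39.085 mL/cmH2O.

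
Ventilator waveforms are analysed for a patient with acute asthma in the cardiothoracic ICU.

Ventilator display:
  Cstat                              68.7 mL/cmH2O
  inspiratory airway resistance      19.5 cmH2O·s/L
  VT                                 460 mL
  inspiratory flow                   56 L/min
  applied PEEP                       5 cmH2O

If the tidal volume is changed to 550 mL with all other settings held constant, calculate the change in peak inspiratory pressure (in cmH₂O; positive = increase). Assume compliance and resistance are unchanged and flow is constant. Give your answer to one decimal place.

PIP = Vt/C + R·V̇ + PEEP (constant-flow equation of motion).
Only the elastic term changes: ΔPIP = ΔVt / C = (550 − 460) / 68.7 = 1.31 cmH2O.

1.3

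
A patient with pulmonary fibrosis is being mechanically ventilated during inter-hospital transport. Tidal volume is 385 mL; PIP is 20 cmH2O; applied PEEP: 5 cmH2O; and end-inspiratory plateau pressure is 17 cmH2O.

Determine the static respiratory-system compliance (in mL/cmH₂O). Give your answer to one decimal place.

Cstat = Vt / (Pplat − PEEP) = 385 / (17 − 5) = 385 / 12.0 = 32.083 mL/cmH2O.

32.1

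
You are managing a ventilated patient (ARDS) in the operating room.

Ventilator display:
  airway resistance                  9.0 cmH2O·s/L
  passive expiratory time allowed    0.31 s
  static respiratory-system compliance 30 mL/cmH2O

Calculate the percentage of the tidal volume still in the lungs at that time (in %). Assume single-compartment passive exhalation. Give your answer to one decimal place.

τ = R × C = 9.0 × 30 mL/cmH2O = 9.0 × 0.030 L/cmH2O = 0.27 s.
Passive exhalation: V(t)/V₀ = e^(−t/τ) = e^(−0.31/0.27) = 0.3172.
Fraction remaining = 0.3172 → 31.72%.

31.7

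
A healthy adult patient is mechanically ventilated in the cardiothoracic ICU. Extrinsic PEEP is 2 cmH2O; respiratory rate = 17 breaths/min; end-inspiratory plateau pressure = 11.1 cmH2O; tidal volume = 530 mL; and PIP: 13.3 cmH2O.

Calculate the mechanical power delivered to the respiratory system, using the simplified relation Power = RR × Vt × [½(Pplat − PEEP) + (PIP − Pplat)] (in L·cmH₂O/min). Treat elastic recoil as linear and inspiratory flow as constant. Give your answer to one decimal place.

Per-breath work = Vt × [½(Pplat−PEEP) + (PIP−Pplat)] = 0.530 × [0.5×9.1 + 2.2] = 0.530 × 6.75 = 3.578 L·cmH2O.
Power = 17 × 3.578 = 60.826 L·cmH2O/min.

60.8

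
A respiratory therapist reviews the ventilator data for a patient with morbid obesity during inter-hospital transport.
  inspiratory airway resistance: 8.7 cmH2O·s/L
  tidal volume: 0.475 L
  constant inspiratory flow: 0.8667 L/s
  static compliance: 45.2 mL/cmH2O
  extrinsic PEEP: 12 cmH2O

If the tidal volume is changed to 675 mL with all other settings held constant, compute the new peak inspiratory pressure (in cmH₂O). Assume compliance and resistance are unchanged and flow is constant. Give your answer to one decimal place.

PIP = Vt/C + R·V̇ + PEEP (constant-flow equation of motion).
Only the elastic term changes: ΔPIP = ΔVt / C = (675 − 475) / 45.2 = 4.425 cmH2O.
Original PIP = 475/45.2 + 8.7×0.8667 + 12 = 30.049 cmH2O; new PIP = 30.049 + (4.425) = 34.474 cmH2O.

34.5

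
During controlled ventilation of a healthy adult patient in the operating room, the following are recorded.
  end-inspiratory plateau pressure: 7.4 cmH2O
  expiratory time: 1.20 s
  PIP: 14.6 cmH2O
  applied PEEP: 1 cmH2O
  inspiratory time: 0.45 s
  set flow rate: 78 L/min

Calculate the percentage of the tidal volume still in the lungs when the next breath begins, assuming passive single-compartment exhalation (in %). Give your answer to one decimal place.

9.3

Flow: 78 L/min ÷ 60 = 1.3 L/s.
Vt = flow × Ti = 1.3 L/s × 0.45 s × 1000 mL/L = 585.0 mL.
R = (PIP − Pplat)/V̇ = (14.6 − 7.4) / 1.3 = 7.2/1.3 = 5.538 cmH2O·s/L.
C = Vt/(Pplat − PEEP) = 585.0 / (7.4 − 1) = 585.0/6.4 = 91.406 mL/cmH2O.
τ = R × C = 5.538 × 0.09141 L/cmH2O = 0.5062 s.
Fraction remaining at end-expiration = e^(−Te/τ) = e^(−1.20/0.5062) = 0.09342 → 9.342%.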